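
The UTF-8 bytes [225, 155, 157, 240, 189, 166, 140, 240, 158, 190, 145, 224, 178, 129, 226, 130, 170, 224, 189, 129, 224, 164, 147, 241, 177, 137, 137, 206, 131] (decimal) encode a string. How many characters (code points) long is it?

9

Byte at offset 0: 0xE1 = 11100001 → 3-byte char (#1). Advance 3.
Byte at offset 3: 0xF0 = 11110000 → 4-byte char (#2). Advance 4.
Byte at offset 7: 0xF0 = 11110000 → 4-byte char (#3). Advance 4.
Byte at offset 11: 0xE0 = 11100000 → 3-byte char (#4). Advance 3.
Byte at offset 14: 0xE2 = 11100010 → 3-byte char (#5). Advance 3.
Byte at offset 17: 0xE0 = 11100000 → 3-byte char (#6). Advance 3.
Byte at offset 20: 0xE0 = 11100000 → 3-byte char (#7). Advance 3.
Byte at offset 23: 0xF1 = 11110001 → 4-byte char (#8). Advance 4.
Byte at offset 27: 0xCE = 11001110 → 2-byte char (#9). Advance 2.
Reached end at offset 29 after 9 code points.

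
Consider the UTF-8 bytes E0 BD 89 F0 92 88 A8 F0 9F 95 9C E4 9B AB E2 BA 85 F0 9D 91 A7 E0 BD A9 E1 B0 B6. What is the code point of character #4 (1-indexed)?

Offset 0: leading byte 0xE0 = 11100000 → 3-byte char #1 = E0 BD 89.
Offset 3: leading byte 0xF0 = 11110000 → 4-byte char #2 = F0 92 88 A8.
Offset 7: leading byte 0xF0 = 11110000 → 4-byte char #3 = F0 9F 95 9C.
Offset 11: leading byte 0xE4 = 11100100 → 3-byte char #4 = E4 9B AB.
Leading byte 0xE4 = 11100100 matches 1110xxxx → 3-byte sequence.
Byte 1: 0xE4 = 11100100, payload 0100 (4 bits).
Byte 2: 0x9B = 10011011 (10xxxxxx ✓), payload 011011.
Byte 3: 0xAB = 10101011 (10xxxxxx ✓), payload 101011.
Concatenate: 0100011011101011 = 0x46EB (16 bits → U+46EB).

U+46EB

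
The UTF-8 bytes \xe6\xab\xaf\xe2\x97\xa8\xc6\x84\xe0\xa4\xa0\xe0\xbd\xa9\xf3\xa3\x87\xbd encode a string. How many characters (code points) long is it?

Byte at offset 0: 0xE6 = 11100110 → 3-byte char (#1). Advance 3.
Byte at offset 3: 0xE2 = 11100010 → 3-byte char (#2). Advance 3.
Byte at offset 6: 0xC6 = 11000110 → 2-byte char (#3). Advance 2.
Byte at offset 8: 0xE0 = 11100000 → 3-byte char (#4). Advance 3.
Byte at offset 11: 0xE0 = 11100000 → 3-byte char (#5). Advance 3.
Byte at offset 14: 0xF3 = 11110011 → 4-byte char (#6). Advance 4.
Reached end at offset 18 after 6 code points.

6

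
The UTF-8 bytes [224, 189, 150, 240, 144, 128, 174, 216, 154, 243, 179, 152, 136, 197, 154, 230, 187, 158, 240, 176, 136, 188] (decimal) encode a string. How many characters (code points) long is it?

7

Byte at offset 0: 0xE0 = 11100000 → 3-byte char (#1). Advance 3.
Byte at offset 3: 0xF0 = 11110000 → 4-byte char (#2). Advance 4.
Byte at offset 7: 0xD8 = 11011000 → 2-byte char (#3). Advance 2.
Byte at offset 9: 0xF3 = 11110011 → 4-byte char (#4). Advance 4.
Byte at offset 13: 0xC5 = 11000101 → 2-byte char (#5). Advance 2.
Byte at offset 15: 0xE6 = 11100110 → 3-byte char (#6). Advance 3.
Byte at offset 18: 0xF0 = 11110000 → 4-byte char (#7). Advance 4.
Reached end at offset 22 after 7 code points.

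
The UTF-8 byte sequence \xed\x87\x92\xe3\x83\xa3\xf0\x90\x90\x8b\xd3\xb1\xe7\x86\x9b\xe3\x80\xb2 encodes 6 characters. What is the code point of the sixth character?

Offset 0: leading byte 0xED = 11101101 → 3-byte char #1 = ED 87 92.
Offset 3: leading byte 0xE3 = 11100011 → 3-byte char #2 = E3 83 A3.
Offset 6: leading byte 0xF0 = 11110000 → 4-byte char #3 = F0 90 90 8B.
Offset 10: leading byte 0xD3 = 11010011 → 2-byte char #4 = D3 B1.
Offset 12: leading byte 0xE7 = 11100111 → 3-byte char #5 = E7 86 9B.
Offset 15: leading byte 0xE3 = 11100011 → 3-byte char #6 = E3 80 B2.
Leading byte 0xE3 = 11100011 matches 1110xxxx → 3-byte sequence.
Byte 1: 0xE3 = 11100011, payload 0011 (4 bits).
Byte 2: 0x80 = 10000000 (10xxxxxx ✓), payload 000000.
Byte 3: 0xB2 = 10110010 (10xxxxxx ✓), payload 110010.
Concatenate: 0011000000110010 = 0x3032 (16 bits → U+3032).

U+3032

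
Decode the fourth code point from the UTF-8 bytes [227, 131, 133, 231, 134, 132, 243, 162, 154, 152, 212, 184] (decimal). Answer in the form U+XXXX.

Offset 0: leading byte 0xE3 = 11100011 → 3-byte char #1 = E3 83 85.
Offset 3: leading byte 0xE7 = 11100111 → 3-byte char #2 = E7 86 84.
Offset 6: leading byte 0xF3 = 11110011 → 4-byte char #3 = F3 A2 9A 98.
Offset 10: leading byte 0xD4 = 11010100 → 2-byte char #4 = D4 B8.
Leading byte 0xD4 = 11010100 matches 110xxxxx → 2-byte sequence.
Byte 1: 0xD4 = 11010100, payload 10100 (5 bits).
Byte 2: 0xB8 = 10111000 (10xxxxxx ✓), payload 111000.
Concatenate: 10100111000 = 0x538 (11 bits → U+0538).

U+0538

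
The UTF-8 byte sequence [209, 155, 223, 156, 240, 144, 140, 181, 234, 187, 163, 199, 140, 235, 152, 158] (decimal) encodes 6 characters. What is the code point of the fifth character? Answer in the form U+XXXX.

U+01CC

Offset 0: leading byte 0xD1 = 11010001 → 2-byte char #1 = D1 9B.
Offset 2: leading byte 0xDF = 11011111 → 2-byte char #2 = DF 9C.
Offset 4: leading byte 0xF0 = 11110000 → 4-byte char #3 = F0 90 8C B5.
Offset 8: leading byte 0xEA = 11101010 → 3-byte char #4 = EA BB A3.
Offset 11: leading byte 0xC7 = 11000111 → 2-byte char #5 = C7 8C.
Leading byte 0xC7 = 11000111 matches 110xxxxx → 2-byte sequence.
Byte 1: 0xC7 = 11000111, payload 00111 (5 bits).
Byte 2: 0x8C = 10001100 (10xxxxxx ✓), payload 001100.
Concatenate: 00111001100 = 0x1CC (11 bits → U+01CC).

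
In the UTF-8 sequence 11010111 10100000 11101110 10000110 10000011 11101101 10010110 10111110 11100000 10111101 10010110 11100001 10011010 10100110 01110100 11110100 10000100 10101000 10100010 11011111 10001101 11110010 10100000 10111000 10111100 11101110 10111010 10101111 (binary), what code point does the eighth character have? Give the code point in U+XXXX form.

Offset 0: leading byte 0xD7 = 11010111 → 2-byte char #1 = D7 A0.
Offset 2: leading byte 0xEE = 11101110 → 3-byte char #2 = EE 86 83.
Offset 5: leading byte 0xED = 11101101 → 3-byte char #3 = ED 96 BE.
Offset 8: leading byte 0xE0 = 11100000 → 3-byte char #4 = E0 BD 96.
Offset 11: leading byte 0xE1 = 11100001 → 3-byte char #5 = E1 9A A6.
Offset 14: leading byte 0x74 = 01110100 → 1-byte char #6 = 74.
Offset 15: leading byte 0xF4 = 11110100 → 4-byte char #7 = F4 84 A8 A2.
Offset 19: leading byte 0xDF = 11011111 → 2-byte char #8 = DF 8D.
Leading byte 0xDF = 11011111 matches 110xxxxx → 2-byte sequence.
Byte 1: 0xDF = 11011111, payload 11111 (5 bits).
Byte 2: 0x8D = 10001101 (10xxxxxx ✓), payload 001101.
Concatenate: 11111001101 = 0x7CD (11 bits → U+07CD).

U+07CD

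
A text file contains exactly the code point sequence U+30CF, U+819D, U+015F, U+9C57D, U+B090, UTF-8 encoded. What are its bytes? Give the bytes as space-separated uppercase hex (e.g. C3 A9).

E3 83 8F E8 86 9D C5 9F F2 9C 95 BD EB 82 90

U+30CF: 3-byte form → E3 83 8F.
U+819D: 3-byte form → E8 86 9D.
U+015F: 2-byte form → C5 9F.
U+9C57D: 4-byte form → F2 9C 95 BD.
U+B090: 3-byte form → EB 82 90.
Concatenated (15 bytes): E3 83 8F E8 86 9D C5 9F F2 9C 95 BD EB 82 90.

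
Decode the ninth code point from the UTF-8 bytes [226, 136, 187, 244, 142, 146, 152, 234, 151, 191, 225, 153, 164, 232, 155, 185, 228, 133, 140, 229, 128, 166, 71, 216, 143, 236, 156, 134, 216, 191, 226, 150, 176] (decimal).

Offset 0: leading byte 0xE2 = 11100010 → 3-byte char #1 = E2 88 BB.
Offset 3: leading byte 0xF4 = 11110100 → 4-byte char #2 = F4 8E 92 98.
Offset 7: leading byte 0xEA = 11101010 → 3-byte char #3 = EA 97 BF.
Offset 10: leading byte 0xE1 = 11100001 → 3-byte char #4 = E1 99 A4.
Offset 13: leading byte 0xE8 = 11101000 → 3-byte char #5 = E8 9B B9.
Offset 16: leading byte 0xE4 = 11100100 → 3-byte char #6 = E4 85 8C.
Offset 19: leading byte 0xE5 = 11100101 → 3-byte char #7 = E5 80 A6.
Offset 22: leading byte 0x47 = 01000111 → 1-byte char #8 = 47.
Offset 23: leading byte 0xD8 = 11011000 → 2-byte char #9 = D8 8F.
Leading byte 0xD8 = 11011000 matches 110xxxxx → 2-byte sequence.
Byte 1: 0xD8 = 11011000, payload 11000 (5 bits).
Byte 2: 0x8F = 10001111 (10xxxxxx ✓), payload 001111.
Concatenate: 11000001111 = 0x60F (11 bits → U+060F).

U+060F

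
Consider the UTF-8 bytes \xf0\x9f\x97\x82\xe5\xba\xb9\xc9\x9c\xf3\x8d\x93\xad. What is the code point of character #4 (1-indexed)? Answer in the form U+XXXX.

U+CD4ED

Offset 0: leading byte 0xF0 = 11110000 → 4-byte char #1 = F0 9F 97 82.
Offset 4: leading byte 0xE5 = 11100101 → 3-byte char #2 = E5 BA B9.
Offset 7: leading byte 0xC9 = 11001001 → 2-byte char #3 = C9 9C.
Offset 9: leading byte 0xF3 = 11110011 → 4-byte char #4 = F3 8D 93 AD.
Leading byte 0xF3 = 11110011 matches 11110xxx → 4-byte sequence.
Byte 1: 0xF3 = 11110011, payload 011 (3 bits).
Byte 2: 0x8D = 10001101 (10xxxxxx ✓), payload 001101.
Byte 3: 0x93 = 10010011 (10xxxxxx ✓), payload 010011.
Byte 4: 0xAD = 10101101 (10xxxxxx ✓), payload 101101.
Concatenate: 011001101010011101101 = 0xCD4ED (21 bits → U+CD4ED).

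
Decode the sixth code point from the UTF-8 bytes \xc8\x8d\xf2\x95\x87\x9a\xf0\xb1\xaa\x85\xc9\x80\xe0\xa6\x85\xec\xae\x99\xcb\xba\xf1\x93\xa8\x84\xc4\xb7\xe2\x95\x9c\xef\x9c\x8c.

U+CB99

Offset 0: leading byte 0xC8 = 11001000 → 2-byte char #1 = C8 8D.
Offset 2: leading byte 0xF2 = 11110010 → 4-byte char #2 = F2 95 87 9A.
Offset 6: leading byte 0xF0 = 11110000 → 4-byte char #3 = F0 B1 AA 85.
Offset 10: leading byte 0xC9 = 11001001 → 2-byte char #4 = C9 80.
Offset 12: leading byte 0xE0 = 11100000 → 3-byte char #5 = E0 A6 85.
Offset 15: leading byte 0xEC = 11101100 → 3-byte char #6 = EC AE 99.
Leading byte 0xEC = 11101100 matches 1110xxxx → 3-byte sequence.
Byte 1: 0xEC = 11101100, payload 1100 (4 bits).
Byte 2: 0xAE = 10101110 (10xxxxxx ✓), payload 101110.
Byte 3: 0x99 = 10011001 (10xxxxxx ✓), payload 011001.
Concatenate: 1100101110011001 = 0xCB99 (16 bits → U+CB99).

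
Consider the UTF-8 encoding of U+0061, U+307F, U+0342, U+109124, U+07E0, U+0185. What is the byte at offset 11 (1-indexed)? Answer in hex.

0xDF

1-indexed offset 11 is 0-indexed offset 10.
U+0061 → 1-byte form 61 at offsets 0–0.
U+307F → 3-byte form E3 81 BF at offsets 1–3.
U+0342 → 2-byte form CD 82 at offsets 4–5.
U+109124 → 4-byte form F4 89 84 A4 at offsets 6–9.
U+07E0 → 2-byte form DF A0 at offsets 10–11.
Offset 10 falls in char 5's range; it's byte 1 of DF A0 = 0xDF.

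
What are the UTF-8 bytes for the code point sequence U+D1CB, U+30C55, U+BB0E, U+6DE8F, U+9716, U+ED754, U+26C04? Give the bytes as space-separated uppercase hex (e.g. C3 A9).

ED 87 8B F0 B0 B1 95 EB AC 8E F1 AD BA 8F E9 9C 96 F3 AD 9D 94 F0 A6 B0 84

U+D1CB: 3-byte form → ED 87 8B.
U+30C55: 4-byte form → F0 B0 B1 95.
U+BB0E: 3-byte form → EB AC 8E.
U+6DE8F: 4-byte form → F1 AD BA 8F.
U+9716: 3-byte form → E9 9C 96.
U+ED754: 4-byte form → F3 AD 9D 94.
U+26C04: 4-byte form → F0 A6 B0 84.
Concatenated (25 bytes): ED 87 8B F0 B0 B1 95 EB AC 8E F1 AD BA 8F E9 9C 96 F3 AD 9D 94 F0 A6 B0 84.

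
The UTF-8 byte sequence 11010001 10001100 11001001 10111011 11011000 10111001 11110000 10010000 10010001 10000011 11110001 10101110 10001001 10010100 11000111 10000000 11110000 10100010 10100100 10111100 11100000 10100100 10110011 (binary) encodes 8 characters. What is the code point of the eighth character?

U+0933

Offset 0: leading byte 0xD1 = 11010001 → 2-byte char #1 = D1 8C.
Offset 2: leading byte 0xC9 = 11001001 → 2-byte char #2 = C9 BB.
Offset 4: leading byte 0xD8 = 11011000 → 2-byte char #3 = D8 B9.
Offset 6: leading byte 0xF0 = 11110000 → 4-byte char #4 = F0 90 91 83.
Offset 10: leading byte 0xF1 = 11110001 → 4-byte char #5 = F1 AE 89 94.
Offset 14: leading byte 0xC7 = 11000111 → 2-byte char #6 = C7 80.
Offset 16: leading byte 0xF0 = 11110000 → 4-byte char #7 = F0 A2 A4 BC.
Offset 20: leading byte 0xE0 = 11100000 → 3-byte char #8 = E0 A4 B3.
Leading byte 0xE0 = 11100000 matches 1110xxxx → 3-byte sequence.
Byte 1: 0xE0 = 11100000, payload 0000 (4 bits).
Byte 2: 0xA4 = 10100100 (10xxxxxx ✓), payload 100100.
Byte 3: 0xB3 = 10110011 (10xxxxxx ✓), payload 110011.
Concatenate: 0000100100110011 = 0x933 (16 bits → U+0933).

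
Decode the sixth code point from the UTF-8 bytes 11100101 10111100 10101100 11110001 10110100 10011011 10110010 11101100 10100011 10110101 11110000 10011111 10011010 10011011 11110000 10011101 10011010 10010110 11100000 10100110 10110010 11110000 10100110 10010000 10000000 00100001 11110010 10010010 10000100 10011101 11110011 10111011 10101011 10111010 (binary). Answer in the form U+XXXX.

U+09B2

Offset 0: leading byte 0xE5 = 11100101 → 3-byte char #1 = E5 BC AC.
Offset 3: leading byte 0xF1 = 11110001 → 4-byte char #2 = F1 B4 9B B2.
Offset 7: leading byte 0xEC = 11101100 → 3-byte char #3 = EC A3 B5.
Offset 10: leading byte 0xF0 = 11110000 → 4-byte char #4 = F0 9F 9A 9B.
Offset 14: leading byte 0xF0 = 11110000 → 4-byte char #5 = F0 9D 9A 96.
Offset 18: leading byte 0xE0 = 11100000 → 3-byte char #6 = E0 A6 B2.
Leading byte 0xE0 = 11100000 matches 1110xxxx → 3-byte sequence.
Byte 1: 0xE0 = 11100000, payload 0000 (4 bits).
Byte 2: 0xA6 = 10100110 (10xxxxxx ✓), payload 100110.
Byte 3: 0xB2 = 10110010 (10xxxxxx ✓), payload 110010.
Concatenate: 0000100110110010 = 0x9B2 (16 bits → U+09B2).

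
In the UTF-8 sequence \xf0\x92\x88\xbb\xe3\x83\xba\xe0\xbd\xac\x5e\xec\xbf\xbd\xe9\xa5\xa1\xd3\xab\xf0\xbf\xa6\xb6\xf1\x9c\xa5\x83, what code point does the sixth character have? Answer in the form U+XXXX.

U+9961

Offset 0: leading byte 0xF0 = 11110000 → 4-byte char #1 = F0 92 88 BB.
Offset 4: leading byte 0xE3 = 11100011 → 3-byte char #2 = E3 83 BA.
Offset 7: leading byte 0xE0 = 11100000 → 3-byte char #3 = E0 BD AC.
Offset 10: leading byte 0x5E = 01011110 → 1-byte char #4 = 5E.
Offset 11: leading byte 0xEC = 11101100 → 3-byte char #5 = EC BF BD.
Offset 14: leading byte 0xE9 = 11101001 → 3-byte char #6 = E9 A5 A1.
Leading byte 0xE9 = 11101001 matches 1110xxxx → 3-byte sequence.
Byte 1: 0xE9 = 11101001, payload 1001 (4 bits).
Byte 2: 0xA5 = 10100101 (10xxxxxx ✓), payload 100101.
Byte 3: 0xA1 = 10100001 (10xxxxxx ✓), payload 100001.
Concatenate: 1001100101100001 = 0x9961 (16 bits → U+9961).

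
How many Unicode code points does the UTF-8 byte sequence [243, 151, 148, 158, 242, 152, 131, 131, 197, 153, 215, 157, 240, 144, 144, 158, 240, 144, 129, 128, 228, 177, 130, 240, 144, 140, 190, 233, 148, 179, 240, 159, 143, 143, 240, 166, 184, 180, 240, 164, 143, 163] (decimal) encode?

Byte at offset 0: 0xF3 = 11110011 → 4-byte char (#1). Advance 4.
Byte at offset 4: 0xF2 = 11110010 → 4-byte char (#2). Advance 4.
Byte at offset 8: 0xC5 = 11000101 → 2-byte char (#3). Advance 2.
Byte at offset 10: 0xD7 = 11010111 → 2-byte char (#4). Advance 2.
Byte at offset 12: 0xF0 = 11110000 → 4-byte char (#5). Advance 4.
Byte at offset 16: 0xF0 = 11110000 → 4-byte char (#6). Advance 4.
Byte at offset 20: 0xE4 = 11100100 → 3-byte char (#7). Advance 3.
Byte at offset 23: 0xF0 = 11110000 → 4-byte char (#8). Advance 4.
Byte at offset 27: 0xE9 = 11101001 → 3-byte char (#9). Advance 3.
Byte at offset 30: 0xF0 = 11110000 → 4-byte char (#10). Advance 4.
Byte at offset 34: 0xF0 = 11110000 → 4-byte char (#11). Advance 4.
Byte at offset 38: 0xF0 = 11110000 → 4-byte char (#12). Advance 4.
Reached end at offset 42 after 12 code points.

12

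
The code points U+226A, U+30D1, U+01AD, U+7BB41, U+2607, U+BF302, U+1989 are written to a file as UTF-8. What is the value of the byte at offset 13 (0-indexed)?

0x98

U+226A → 3-byte form E2 89 AA at offsets 0–2.
U+30D1 → 3-byte form E3 83 91 at offsets 3–5.
U+01AD → 2-byte form C6 AD at offsets 6–7.
U+7BB41 → 4-byte form F1 BB AD 81 at offsets 8–11.
U+2607 → 3-byte form E2 98 87 at offsets 12–14.
Offset 13 falls in char 5's range; it's byte 2 of E2 98 87 = 0x98.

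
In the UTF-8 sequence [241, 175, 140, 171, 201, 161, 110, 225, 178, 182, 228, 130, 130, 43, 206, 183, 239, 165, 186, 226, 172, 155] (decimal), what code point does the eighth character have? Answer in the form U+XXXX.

U+F97A

Offset 0: leading byte 0xF1 = 11110001 → 4-byte char #1 = F1 AF 8C AB.
Offset 4: leading byte 0xC9 = 11001001 → 2-byte char #2 = C9 A1.
Offset 6: leading byte 0x6E = 01101110 → 1-byte char #3 = 6E.
Offset 7: leading byte 0xE1 = 11100001 → 3-byte char #4 = E1 B2 B6.
Offset 10: leading byte 0xE4 = 11100100 → 3-byte char #5 = E4 82 82.
Offset 13: leading byte 0x2B = 00101011 → 1-byte char #6 = 2B.
Offset 14: leading byte 0xCE = 11001110 → 2-byte char #7 = CE B7.
Offset 16: leading byte 0xEF = 11101111 → 3-byte char #8 = EF A5 BA.
Leading byte 0xEF = 11101111 matches 1110xxxx → 3-byte sequence.
Byte 1: 0xEF = 11101111, payload 1111 (4 bits).
Byte 2: 0xA5 = 10100101 (10xxxxxx ✓), payload 100101.
Byte 3: 0xBA = 10111010 (10xxxxxx ✓), payload 111010.
Concatenate: 1111100101111010 = 0xF97A (16 bits → U+F97A).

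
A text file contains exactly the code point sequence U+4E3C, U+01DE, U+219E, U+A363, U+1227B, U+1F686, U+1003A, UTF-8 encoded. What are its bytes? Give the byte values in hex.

U+4E3C: 3-byte form → E4 B8 BC.
U+01DE: 2-byte form → C7 9E.
U+219E: 3-byte form → E2 86 9E.
U+A363: 3-byte form → EA 8D A3.
U+1227B: 4-byte form → F0 92 89 BB.
U+1F686: 4-byte form → F0 9F 9A 86.
U+1003A: 4-byte form → F0 90 80 BA.
Concatenated (23 bytes): E4 B8 BC C7 9E E2 86 9E EA 8D A3 F0 92 89 BB F0 9F 9A 86 F0 90 80 BA.

E4 B8 BC C7 9E E2 86 9E EA 8D A3 F0 92 89 BB F0 9F 9A 86 F0 90 80 BA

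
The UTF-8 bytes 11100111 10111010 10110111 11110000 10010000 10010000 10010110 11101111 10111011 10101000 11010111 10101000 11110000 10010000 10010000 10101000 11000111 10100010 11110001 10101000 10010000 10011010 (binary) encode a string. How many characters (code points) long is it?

Byte at offset 0: 0xE7 = 11100111 → 3-byte char (#1). Advance 3.
Byte at offset 3: 0xF0 = 11110000 → 4-byte char (#2). Advance 4.
Byte at offset 7: 0xEF = 11101111 → 3-byte char (#3). Advance 3.
Byte at offset 10: 0xD7 = 11010111 → 2-byte char (#4). Advance 2.
Byte at offset 12: 0xF0 = 11110000 → 4-byte char (#5). Advance 4.
Byte at offset 16: 0xC7 = 11000111 → 2-byte char (#6). Advance 2.
Byte at offset 18: 0xF1 = 11110001 → 4-byte char (#7). Advance 4.
Reached end at offset 22 after 7 code points.

7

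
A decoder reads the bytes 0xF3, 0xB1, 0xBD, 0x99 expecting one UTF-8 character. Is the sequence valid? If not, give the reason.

Leading byte 0xF3 = 11110011 → 4-byte form.
Continuation bytes 0xB1=10110001, 0xBD=10111101, 0x99=10011001 all match 10xxxxxx.
Decoded value 0xF1F59 is ≥ 0x10000 (shortest form) and not a surrogate.

valid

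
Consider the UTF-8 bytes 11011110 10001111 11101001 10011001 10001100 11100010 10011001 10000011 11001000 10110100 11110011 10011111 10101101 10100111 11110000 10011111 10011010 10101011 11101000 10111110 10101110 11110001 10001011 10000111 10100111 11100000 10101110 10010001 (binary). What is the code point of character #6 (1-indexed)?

Offset 0: leading byte 0xDE = 11011110 → 2-byte char #1 = DE 8F.
Offset 2: leading byte 0xE9 = 11101001 → 3-byte char #2 = E9 99 8C.
Offset 5: leading byte 0xE2 = 11100010 → 3-byte char #3 = E2 99 83.
Offset 8: leading byte 0xC8 = 11001000 → 2-byte char #4 = C8 B4.
Offset 10: leading byte 0xF3 = 11110011 → 4-byte char #5 = F3 9F AD A7.
Offset 14: leading byte 0xF0 = 11110000 → 4-byte char #6 = F0 9F 9A AB.
Leading byte 0xF0 = 11110000 matches 11110xxx → 4-byte sequence.
Byte 1: 0xF0 = 11110000, payload 000 (3 bits).
Byte 2: 0x9F = 10011111 (10xxxxxx ✓), payload 011111.
Byte 3: 0x9A = 10011010 (10xxxxxx ✓), payload 011010.
Byte 4: 0xAB = 10101011 (10xxxxxx ✓), payload 101011.
Concatenate: 000011111011010101011 = 0x1F6AB (21 bits → U+1F6AB).

U+1F6AB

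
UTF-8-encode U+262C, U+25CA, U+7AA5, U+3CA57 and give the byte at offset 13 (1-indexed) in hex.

1-indexed offset 13 is 0-indexed offset 12.
U+262C → 3-byte form E2 98 AC at offsets 0–2.
U+25CA → 3-byte form E2 97 8A at offsets 3–5.
U+7AA5 → 3-byte form E7 AA A5 at offsets 6–8.
U+3CA57 → 4-byte form F0 BC A9 97 at offsets 9–12.
Offset 12 falls in char 4's range; it's byte 4 of F0 BC A9 97 = 0x97.

0x97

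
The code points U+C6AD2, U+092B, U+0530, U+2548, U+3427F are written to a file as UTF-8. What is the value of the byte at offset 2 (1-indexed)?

1-indexed offset 2 is 0-indexed offset 1.
U+C6AD2 → 4-byte form F3 86 AB 92 at offsets 0–3.
Offset 1 falls in char 1's range; it's byte 2 of F3 86 AB 92 = 0x86.

0x86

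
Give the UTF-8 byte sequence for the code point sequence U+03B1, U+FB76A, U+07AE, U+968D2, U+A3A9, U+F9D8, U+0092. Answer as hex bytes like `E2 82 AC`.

U+03B1: 2-byte form → CE B1.
U+FB76A: 4-byte form → F3 BB 9D AA.
U+07AE: 2-byte form → DE AE.
U+968D2: 4-byte form → F2 96 A3 92.
U+A3A9: 3-byte form → EA 8E A9.
U+F9D8: 3-byte form → EF A7 98.
U+0092: 2-byte form → C2 92.
Concatenated (20 bytes): CE B1 F3 BB 9D AA DE AE F2 96 A3 92 EA 8E A9 EF A7 98 C2 92.

CE B1 F3 BB 9D AA DE AE F2 96 A3 92 EA 8E A9 EF A7 98 C2 92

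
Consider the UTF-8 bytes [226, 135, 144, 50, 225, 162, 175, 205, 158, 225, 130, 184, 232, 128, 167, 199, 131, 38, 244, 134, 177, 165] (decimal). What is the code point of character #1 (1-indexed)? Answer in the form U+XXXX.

Offset 0: leading byte 0xE2 = 11100010 → 3-byte char #1 = E2 87 90.
Leading byte 0xE2 = 11100010 matches 1110xxxx → 3-byte sequence.
Byte 1: 0xE2 = 11100010, payload 0010 (4 bits).
Byte 2: 0x87 = 10000111 (10xxxxxx ✓), payload 000111.
Byte 3: 0x90 = 10010000 (10xxxxxx ✓), payload 010000.
Concatenate: 0010000111010000 = 0x21D0 (16 bits → U+21D0).

U+21D0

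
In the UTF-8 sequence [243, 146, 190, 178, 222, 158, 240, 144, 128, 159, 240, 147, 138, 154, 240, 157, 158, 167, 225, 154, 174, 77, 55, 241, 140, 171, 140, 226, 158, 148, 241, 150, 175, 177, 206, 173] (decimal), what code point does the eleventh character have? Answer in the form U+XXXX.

U+56BF1

Offset 0: leading byte 0xF3 = 11110011 → 4-byte char #1 = F3 92 BE B2.
Offset 4: leading byte 0xDE = 11011110 → 2-byte char #2 = DE 9E.
Offset 6: leading byte 0xF0 = 11110000 → 4-byte char #3 = F0 90 80 9F.
Offset 10: leading byte 0xF0 = 11110000 → 4-byte char #4 = F0 93 8A 9A.
Offset 14: leading byte 0xF0 = 11110000 → 4-byte char #5 = F0 9D 9E A7.
Offset 18: leading byte 0xE1 = 11100001 → 3-byte char #6 = E1 9A AE.
Offset 21: leading byte 0x4D = 01001101 → 1-byte char #7 = 4D.
Offset 22: leading byte 0x37 = 00110111 → 1-byte char #8 = 37.
Offset 23: leading byte 0xF1 = 11110001 → 4-byte char #9 = F1 8C AB 8C.
Offset 27: leading byte 0xE2 = 11100010 → 3-byte char #10 = E2 9E 94.
Offset 30: leading byte 0xF1 = 11110001 → 4-byte char #11 = F1 96 AF B1.
Leading byte 0xF1 = 11110001 matches 11110xxx → 4-byte sequence.
Byte 1: 0xF1 = 11110001, payload 001 (3 bits).
Byte 2: 0x96 = 10010110 (10xxxxxx ✓), payload 010110.
Byte 3: 0xAF = 10101111 (10xxxxxx ✓), payload 101111.
Byte 4: 0xB1 = 10110001 (10xxxxxx ✓), payload 110001.
Concatenate: 001010110101111110001 = 0x56BF1 (21 bits → U+56BF1).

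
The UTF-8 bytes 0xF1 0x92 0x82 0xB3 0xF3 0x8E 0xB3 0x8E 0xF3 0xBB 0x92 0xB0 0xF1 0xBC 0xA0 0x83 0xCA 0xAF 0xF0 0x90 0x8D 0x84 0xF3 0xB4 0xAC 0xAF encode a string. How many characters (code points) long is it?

Byte at offset 0: 0xF1 = 11110001 → 4-byte char (#1). Advance 4.
Byte at offset 4: 0xF3 = 11110011 → 4-byte char (#2). Advance 4.
Byte at offset 8: 0xF3 = 11110011 → 4-byte char (#3). Advance 4.
Byte at offset 12: 0xF1 = 11110001 → 4-byte char (#4). Advance 4.
Byte at offset 16: 0xCA = 11001010 → 2-byte char (#5). Advance 2.
Byte at offset 18: 0xF0 = 11110000 → 4-byte char (#6). Advance 4.
Byte at offset 22: 0xF3 = 11110011 → 4-byte char (#7). Advance 4.
Reached end at offset 26 after 7 code points.

7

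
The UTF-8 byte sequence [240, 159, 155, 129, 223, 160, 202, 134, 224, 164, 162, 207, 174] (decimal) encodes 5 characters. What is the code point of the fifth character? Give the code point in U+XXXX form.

U+03EE

Offset 0: leading byte 0xF0 = 11110000 → 4-byte char #1 = F0 9F 9B 81.
Offset 4: leading byte 0xDF = 11011111 → 2-byte char #2 = DF A0.
Offset 6: leading byte 0xCA = 11001010 → 2-byte char #3 = CA 86.
Offset 8: leading byte 0xE0 = 11100000 → 3-byte char #4 = E0 A4 A2.
Offset 11: leading byte 0xCF = 11001111 → 2-byte char #5 = CF AE.
Leading byte 0xCF = 11001111 matches 110xxxxx → 2-byte sequence.
Byte 1: 0xCF = 11001111, payload 01111 (5 bits).
Byte 2: 0xAE = 10101110 (10xxxxxx ✓), payload 101110.
Concatenate: 01111101110 = 0x3EE (11 bits → U+03EE).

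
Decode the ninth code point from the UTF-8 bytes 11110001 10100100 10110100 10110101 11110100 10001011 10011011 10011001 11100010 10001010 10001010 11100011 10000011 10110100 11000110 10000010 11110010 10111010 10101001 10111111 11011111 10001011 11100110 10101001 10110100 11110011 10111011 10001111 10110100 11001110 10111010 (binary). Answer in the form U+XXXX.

Offset 0: leading byte 0xF1 = 11110001 → 4-byte char #1 = F1 A4 B4 B5.
Offset 4: leading byte 0xF4 = 11110100 → 4-byte char #2 = F4 8B 9B 99.
Offset 8: leading byte 0xE2 = 11100010 → 3-byte char #3 = E2 8A 8A.
Offset 11: leading byte 0xE3 = 11100011 → 3-byte char #4 = E3 83 B4.
Offset 14: leading byte 0xC6 = 11000110 → 2-byte char #5 = C6 82.
Offset 16: leading byte 0xF2 = 11110010 → 4-byte char #6 = F2 BA A9 BF.
Offset 20: leading byte 0xDF = 11011111 → 2-byte char #7 = DF 8B.
Offset 22: leading byte 0xE6 = 11100110 → 3-byte char #8 = E6 A9 B4.
Offset 25: leading byte 0xF3 = 11110011 → 4-byte char #9 = F3 BB 8F B4.
Leading byte 0xF3 = 11110011 matches 11110xxx → 4-byte sequence.
Byte 1: 0xF3 = 11110011, payload 011 (3 bits).
Byte 2: 0xBB = 10111011 (10xxxxxx ✓), payload 111011.
Byte 3: 0x8F = 10001111 (10xxxxxx ✓), payload 001111.
Byte 4: 0xB4 = 10110100 (10xxxxxx ✓), payload 110100.
Concatenate: 011111011001111110100 = 0xFB3F4 (21 bits → U+FB3F4).

U+FB3F4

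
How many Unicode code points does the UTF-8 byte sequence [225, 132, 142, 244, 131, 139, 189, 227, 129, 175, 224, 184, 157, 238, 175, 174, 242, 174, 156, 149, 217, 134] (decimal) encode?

7

Byte at offset 0: 0xE1 = 11100001 → 3-byte char (#1). Advance 3.
Byte at offset 3: 0xF4 = 11110100 → 4-byte char (#2). Advance 4.
Byte at offset 7: 0xE3 = 11100011 → 3-byte char (#3). Advance 3.
Byte at offset 10: 0xE0 = 11100000 → 3-byte char (#4). Advance 3.
Byte at offset 13: 0xEE = 11101110 → 3-byte char (#5). Advance 3.
Byte at offset 16: 0xF2 = 11110010 → 4-byte char (#6). Advance 4.
Byte at offset 20: 0xD9 = 11011001 → 2-byte char (#7). Advance 2.
Reached end at offset 22 after 7 code points.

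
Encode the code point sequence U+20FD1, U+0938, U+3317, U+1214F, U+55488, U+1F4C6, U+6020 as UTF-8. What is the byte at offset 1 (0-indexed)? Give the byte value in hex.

U+20FD1 → 4-byte form F0 A0 BF 91 at offsets 0–3.
Offset 1 falls in char 1's range; it's byte 2 of F0 A0 BF 91 = 0xA0.

0xA0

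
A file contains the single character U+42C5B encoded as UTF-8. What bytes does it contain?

U+42C5B = 0x42C5B = 273499 decimal. In range U+10000–U+10FFFF → 4-byte form: 11110xxx 10xxxxxx 10xxxxxx 10xxxxxx.
Binary (21 bits): 001000010110001011011.
Split 3+6+6+6: 001 | 000010 | 110001 | 011011.
Byte 1: 11110001 = 0xF1.
Byte 2: 10000010 = 0x82.
Byte 3: 10110001 = 0xB1.
Byte 4: 10011011 = 0x9B.

F1 82 B1 9B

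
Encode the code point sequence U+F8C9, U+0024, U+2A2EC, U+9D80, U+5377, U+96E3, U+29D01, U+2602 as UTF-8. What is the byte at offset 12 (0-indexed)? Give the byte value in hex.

U+F8C9 → 3-byte form EF A3 89 at offsets 0–2.
U+0024 → 1-byte form 24 at offsets 3–3.
U+2A2EC → 4-byte form F0 AA 8B AC at offsets 4–7.
U+9D80 → 3-byte form E9 B6 80 at offsets 8–10.
U+5377 → 3-byte form E5 8D B7 at offsets 11–13.
Offset 12 falls in char 5's range; it's byte 2 of E5 8D B7 = 0x8D.

0x8D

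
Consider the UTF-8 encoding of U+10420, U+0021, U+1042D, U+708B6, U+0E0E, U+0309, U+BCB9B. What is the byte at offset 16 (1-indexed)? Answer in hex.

0x8E

1-indexed offset 16 is 0-indexed offset 15.
U+10420 → 4-byte form F0 90 90 A0 at offsets 0–3.
U+0021 → 1-byte form 21 at offsets 4–4.
U+1042D → 4-byte form F0 90 90 AD at offsets 5–8.
U+708B6 → 4-byte form F1 B0 A2 B6 at offsets 9–12.
U+0E0E → 3-byte form E0 B8 8E at offsets 13–15.
Offset 15 falls in char 5's range; it's byte 3 of E0 B8 8E = 0x8E.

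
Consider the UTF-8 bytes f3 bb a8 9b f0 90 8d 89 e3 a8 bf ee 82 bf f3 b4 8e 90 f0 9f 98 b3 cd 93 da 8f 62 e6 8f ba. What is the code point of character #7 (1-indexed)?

Offset 0: leading byte 0xF3 = 11110011 → 4-byte char #1 = F3 BB A8 9B.
Offset 4: leading byte 0xF0 = 11110000 → 4-byte char #2 = F0 90 8D 89.
Offset 8: leading byte 0xE3 = 11100011 → 3-byte char #3 = E3 A8 BF.
Offset 11: leading byte 0xEE = 11101110 → 3-byte char #4 = EE 82 BF.
Offset 14: leading byte 0xF3 = 11110011 → 4-byte char #5 = F3 B4 8E 90.
Offset 18: leading byte 0xF0 = 11110000 → 4-byte char #6 = F0 9F 98 B3.
Offset 22: leading byte 0xCD = 11001101 → 2-byte char #7 = CD 93.
Leading byte 0xCD = 11001101 matches 110xxxxx → 2-byte sequence.
Byte 1: 0xCD = 11001101, payload 01101 (5 bits).
Byte 2: 0x93 = 10010011 (10xxxxxx ✓), payload 010011.
Concatenate: 01101010011 = 0x353 (11 bits → U+0353).

U+0353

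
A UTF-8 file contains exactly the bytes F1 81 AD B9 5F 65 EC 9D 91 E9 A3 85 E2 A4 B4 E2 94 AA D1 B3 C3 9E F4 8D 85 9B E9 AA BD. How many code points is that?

11

Byte at offset 0: 0xF1 = 11110001 → 4-byte char (#1). Advance 4.
Byte at offset 4: 0x5F = 01011111 → 1-byte char (#2). Advance 1.
Byte at offset 5: 0x65 = 01100101 → 1-byte char (#3). Advance 1.
Byte at offset 6: 0xEC = 11101100 → 3-byte char (#4). Advance 3.
Byte at offset 9: 0xE9 = 11101001 → 3-byte char (#5). Advance 3.
Byte at offset 12: 0xE2 = 11100010 → 3-byte char (#6). Advance 3.
Byte at offset 15: 0xE2 = 11100010 → 3-byte char (#7). Advance 3.
Byte at offset 18: 0xD1 = 11010001 → 2-byte char (#8). Advance 2.
Byte at offset 20: 0xC3 = 11000011 → 2-byte char (#9). Advance 2.
Byte at offset 22: 0xF4 = 11110100 → 4-byte char (#10). Advance 4.
Byte at offset 26: 0xE9 = 11101001 → 3-byte char (#11). Advance 3.
Reached end at offset 29 after 11 code points.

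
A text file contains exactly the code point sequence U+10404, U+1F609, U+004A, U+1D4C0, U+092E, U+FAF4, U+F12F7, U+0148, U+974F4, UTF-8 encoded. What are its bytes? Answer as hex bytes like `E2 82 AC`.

F0 90 90 84 F0 9F 98 89 4A F0 9D 93 80 E0 A4 AE EF AB B4 F3 B1 8B B7 C5 88 F2 97 93 B4

U+10404: 4-byte form → F0 90 90 84.
U+1F609: 4-byte form → F0 9F 98 89.
U+004A: 1-byte form → 4A.
U+1D4C0: 4-byte form → F0 9D 93 80.
U+092E: 3-byte form → E0 A4 AE.
U+FAF4: 3-byte form → EF AB B4.
U+F12F7: 4-byte form → F3 B1 8B B7.
U+0148: 2-byte form → C5 88.
U+974F4: 4-byte form → F2 97 93 B4.
Concatenated (29 bytes): F0 90 90 84 F0 9F 98 89 4A F0 9D 93 80 E0 A4 AE EF AB B4 F3 B1 8B B7 C5 88 F2 97 93 B4.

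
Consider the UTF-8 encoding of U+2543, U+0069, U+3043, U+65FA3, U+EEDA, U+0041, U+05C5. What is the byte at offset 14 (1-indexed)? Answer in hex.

1-indexed offset 14 is 0-indexed offset 13.
U+2543 → 3-byte form E2 95 83 at offsets 0–2.
U+0069 → 1-byte form 69 at offsets 3–3.
U+3043 → 3-byte form E3 81 83 at offsets 4–6.
U+65FA3 → 4-byte form F1 A5 BE A3 at offsets 7–10.
U+EEDA → 3-byte form EE BB 9A at offsets 11–13.
Offset 13 falls in char 5's range; it's byte 3 of EE BB 9A = 0x9A.

0x9A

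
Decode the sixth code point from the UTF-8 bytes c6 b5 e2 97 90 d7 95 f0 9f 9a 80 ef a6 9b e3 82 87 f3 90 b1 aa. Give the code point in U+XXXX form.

U+3087

Offset 0: leading byte 0xC6 = 11000110 → 2-byte char #1 = C6 B5.
Offset 2: leading byte 0xE2 = 11100010 → 3-byte char #2 = E2 97 90.
Offset 5: leading byte 0xD7 = 11010111 → 2-byte char #3 = D7 95.
Offset 7: leading byte 0xF0 = 11110000 → 4-byte char #4 = F0 9F 9A 80.
Offset 11: leading byte 0xEF = 11101111 → 3-byte char #5 = EF A6 9B.
Offset 14: leading byte 0xE3 = 11100011 → 3-byte char #6 = E3 82 87.
Leading byte 0xE3 = 11100011 matches 1110xxxx → 3-byte sequence.
Byte 1: 0xE3 = 11100011, payload 0011 (4 bits).
Byte 2: 0x82 = 10000010 (10xxxxxx ✓), payload 000010.
Byte 3: 0x87 = 10000111 (10xxxxxx ✓), payload 000111.
Concatenate: 0011000010000111 = 0x3087 (16 bits → U+3087).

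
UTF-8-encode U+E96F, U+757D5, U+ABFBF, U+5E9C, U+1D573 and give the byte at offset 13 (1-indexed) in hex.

1-indexed offset 13 is 0-indexed offset 12.
U+E96F → 3-byte form EE A5 AF at offsets 0–2.
U+757D5 → 4-byte form F1 B5 9F 95 at offsets 3–6.
U+ABFBF → 4-byte form F2 AB BE BF at offsets 7–10.
U+5E9C → 3-byte form E5 BA 9C at offsets 11–13.
Offset 12 falls in char 4's range; it's byte 2 of E5 BA 9C = 0xBA.

0xBA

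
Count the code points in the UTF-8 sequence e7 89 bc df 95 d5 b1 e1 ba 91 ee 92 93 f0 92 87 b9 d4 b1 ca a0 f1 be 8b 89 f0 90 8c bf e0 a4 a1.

11

Byte at offset 0: 0xE7 = 11100111 → 3-byte char (#1). Advance 3.
Byte at offset 3: 0xDF = 11011111 → 2-byte char (#2). Advance 2.
Byte at offset 5: 0xD5 = 11010101 → 2-byte char (#3). Advance 2.
Byte at offset 7: 0xE1 = 11100001 → 3-byte char (#4). Advance 3.
Byte at offset 10: 0xEE = 11101110 → 3-byte char (#5). Advance 3.
Byte at offset 13: 0xF0 = 11110000 → 4-byte char (#6). Advance 4.
Byte at offset 17: 0xD4 = 11010100 → 2-byte char (#7). Advance 2.
Byte at offset 19: 0xCA = 11001010 → 2-byte char (#8). Advance 2.
Byte at offset 21: 0xF1 = 11110001 → 4-byte char (#9). Advance 4.
Byte at offset 25: 0xF0 = 11110000 → 4-byte char (#10). Advance 4.
Byte at offset 29: 0xE0 = 11100000 → 3-byte char (#11). Advance 3.
Reached end at offset 32 after 11 code points.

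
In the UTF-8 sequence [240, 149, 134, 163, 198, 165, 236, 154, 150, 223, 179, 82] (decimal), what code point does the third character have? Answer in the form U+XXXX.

U+C696

Offset 0: leading byte 0xF0 = 11110000 → 4-byte char #1 = F0 95 86 A3.
Offset 4: leading byte 0xC6 = 11000110 → 2-byte char #2 = C6 A5.
Offset 6: leading byte 0xEC = 11101100 → 3-byte char #3 = EC 9A 96.
Leading byte 0xEC = 11101100 matches 1110xxxx → 3-byte sequence.
Byte 1: 0xEC = 11101100, payload 1100 (4 bits).
Byte 2: 0x9A = 10011010 (10xxxxxx ✓), payload 011010.
Byte 3: 0x96 = 10010110 (10xxxxxx ✓), payload 010110.
Concatenate: 1100011010010110 = 0xC696 (16 bits → U+C696).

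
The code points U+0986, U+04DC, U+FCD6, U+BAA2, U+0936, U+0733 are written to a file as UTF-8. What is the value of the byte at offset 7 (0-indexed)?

U+0986 → 3-byte form E0 A6 86 at offsets 0–2.
U+04DC → 2-byte form D3 9C at offsets 3–4.
U+FCD6 → 3-byte form EF B3 96 at offsets 5–7.
Offset 7 falls in char 3's range; it's byte 3 of EF B3 96 = 0x96.

0x96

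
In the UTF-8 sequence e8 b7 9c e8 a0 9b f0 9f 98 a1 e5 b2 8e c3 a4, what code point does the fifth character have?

U+00E4

Offset 0: leading byte 0xE8 = 11101000 → 3-byte char #1 = E8 B7 9C.
Offset 3: leading byte 0xE8 = 11101000 → 3-byte char #2 = E8 A0 9B.
Offset 6: leading byte 0xF0 = 11110000 → 4-byte char #3 = F0 9F 98 A1.
Offset 10: leading byte 0xE5 = 11100101 → 3-byte char #4 = E5 B2 8E.
Offset 13: leading byte 0xC3 = 11000011 → 2-byte char #5 = C3 A4.
Leading byte 0xC3 = 11000011 matches 110xxxxx → 2-byte sequence.
Byte 1: 0xC3 = 11000011, payload 00011 (5 bits).
Byte 2: 0xA4 = 10100100 (10xxxxxx ✓), payload 100100.
Concatenate: 00011100100 = 0xE4 (11 bits → U+00E4).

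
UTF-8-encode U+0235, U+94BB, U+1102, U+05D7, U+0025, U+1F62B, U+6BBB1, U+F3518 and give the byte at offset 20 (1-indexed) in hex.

0xF3

1-indexed offset 20 is 0-indexed offset 19.
U+0235 → 2-byte form C8 B5 at offsets 0–1.
U+94BB → 3-byte form E9 92 BB at offsets 2–4.
U+1102 → 3-byte form E1 84 82 at offsets 5–7.
U+05D7 → 2-byte form D7 97 at offsets 8–9.
U+0025 → 1-byte form 25 at offsets 10–10.
U+1F62B → 4-byte form F0 9F 98 AB at offsets 11–14.
U+6BBB1 → 4-byte form F1 AB AE B1 at offsets 15–18.
U+F3518 → 4-byte form F3 B3 94 98 at offsets 19–22.
Offset 19 falls in char 8's range; it's byte 1 of F3 B3 94 98 = 0xF3.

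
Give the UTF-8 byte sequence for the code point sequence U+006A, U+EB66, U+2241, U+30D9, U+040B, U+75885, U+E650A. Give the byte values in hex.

U+006A: 1-byte form → 6A.
U+EB66: 3-byte form → EE AD A6.
U+2241: 3-byte form → E2 89 81.
U+30D9: 3-byte form → E3 83 99.
U+040B: 2-byte form → D0 8B.
U+75885: 4-byte form → F1 B5 A2 85.
U+E650A: 4-byte form → F3 A6 94 8A.
Concatenated (20 bytes): 6A EE AD A6 E2 89 81 E3 83 99 D0 8B F1 B5 A2 85 F3 A6 94 8A.

6A EE AD A6 E2 89 81 E3 83 99 D0 8B F1 B5 A2 85 F3 A6 94 8A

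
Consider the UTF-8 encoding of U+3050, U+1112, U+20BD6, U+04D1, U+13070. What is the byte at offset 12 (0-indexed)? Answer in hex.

U+3050 → 3-byte form E3 81 90 at offsets 0–2.
U+1112 → 3-byte form E1 84 92 at offsets 3–5.
U+20BD6 → 4-byte form F0 A0 AF 96 at offsets 6–9.
U+04D1 → 2-byte form D3 91 at offsets 10–11.
U+13070 → 4-byte form F0 93 81 B0 at offsets 12–15.
Offset 12 falls in char 5's range; it's byte 1 of F0 93 81 B0 = 0xF0.

0xF0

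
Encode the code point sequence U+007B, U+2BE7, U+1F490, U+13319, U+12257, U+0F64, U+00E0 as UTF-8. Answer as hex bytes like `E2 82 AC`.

7B E2 AF A7 F0 9F 92 90 F0 93 8C 99 F0 92 89 97 E0 BD A4 C3 A0

U+007B: 1-byte form → 7B.
U+2BE7: 3-byte form → E2 AF A7.
U+1F490: 4-byte form → F0 9F 92 90.
U+13319: 4-byte form → F0 93 8C 99.
U+12257: 4-byte form → F0 92 89 97.
U+0F64: 3-byte form → E0 BD A4.
U+00E0: 2-byte form → C3 A0.
Concatenated (21 bytes): 7B E2 AF A7 F0 9F 92 90 F0 93 8C 99 F0 92 89 97 E0 BD A4 C3 A0.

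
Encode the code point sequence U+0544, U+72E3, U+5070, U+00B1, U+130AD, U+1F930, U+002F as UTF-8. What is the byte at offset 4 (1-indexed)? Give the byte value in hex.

1-indexed offset 4 is 0-indexed offset 3.
U+0544 → 2-byte form D5 84 at offsets 0–1.
U+72E3 → 3-byte form E7 8B A3 at offsets 2–4.
Offset 3 falls in char 2's range; it's byte 2 of E7 8B A3 = 0x8B.

0x8B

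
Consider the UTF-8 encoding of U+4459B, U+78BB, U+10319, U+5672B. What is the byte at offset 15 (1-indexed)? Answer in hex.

1-indexed offset 15 is 0-indexed offset 14.
U+4459B → 4-byte form F1 84 96 9B at offsets 0–3.
U+78BB → 3-byte form E7 A2 BB at offsets 4–6.
U+10319 → 4-byte form F0 90 8C 99 at offsets 7–10.
U+5672B → 4-byte form F1 96 9C AB at offsets 11–14.
Offset 14 falls in char 4's range; it's byte 4 of F1 96 9C AB = 0xAB.

0xAB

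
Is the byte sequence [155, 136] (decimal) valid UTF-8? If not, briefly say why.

invalid (continuation byte with no leading byte)

Byte 0x9B = 10011011 has the form 10xxxxxx — a continuation byte — but there is no preceding leading byte.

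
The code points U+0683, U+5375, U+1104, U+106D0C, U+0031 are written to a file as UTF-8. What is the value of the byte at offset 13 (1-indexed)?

0x31

1-indexed offset 13 is 0-indexed offset 12.
U+0683 → 2-byte form DA 83 at offsets 0–1.
U+5375 → 3-byte form E5 8D B5 at offsets 2–4.
U+1104 → 3-byte form E1 84 84 at offsets 5–7.
U+106D0C → 4-byte form F4 86 B4 8C at offsets 8–11.
U+0031 → 1-byte form 31 at offsets 12–12.
Offset 12 falls in char 5's range; it's byte 1 of 31 = 0x31.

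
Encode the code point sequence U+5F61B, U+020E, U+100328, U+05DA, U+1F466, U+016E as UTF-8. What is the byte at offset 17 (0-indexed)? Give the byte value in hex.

U+5F61B → 4-byte form F1 9F 98 9B at offsets 0–3.
U+020E → 2-byte form C8 8E at offsets 4–5.
U+100328 → 4-byte form F4 80 8C A8 at offsets 6–9.
U+05DA → 2-byte form D7 9A at offsets 10–11.
U+1F466 → 4-byte form F0 9F 91 A6 at offsets 12–15.
U+016E → 2-byte form C5 AE at offsets 16–17.
Offset 17 falls in char 6's range; it's byte 2 of C5 AE = 0xAE.

0xAE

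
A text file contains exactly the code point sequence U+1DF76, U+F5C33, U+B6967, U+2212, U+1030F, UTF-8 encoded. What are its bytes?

U+1DF76: 4-byte form → F0 9D BD B6.
U+F5C33: 4-byte form → F3 B5 B0 B3.
U+B6967: 4-byte form → F2 B6 A5 A7.
U+2212: 3-byte form → E2 88 92.
U+1030F: 4-byte form → F0 90 8C 8F.
Concatenated (19 bytes): F0 9D BD B6 F3 B5 B0 B3 F2 B6 A5 A7 E2 88 92 F0 90 8C 8F.

F0 9D BD B6 F3 B5 B0 B3 F2 B6 A5 A7 E2 88 92 F0 90 8C 8F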